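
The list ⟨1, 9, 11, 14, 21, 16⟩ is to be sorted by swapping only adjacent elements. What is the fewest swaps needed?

1 adjacent swap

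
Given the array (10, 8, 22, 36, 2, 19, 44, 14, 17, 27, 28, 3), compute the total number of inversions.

29 out-of-order pairs

For each element, count later entries that are smaller:
10 → 8, 2, 3 → 3
8 → 2, 3 → 2
22 → 2, 19, 14, 17, 3 → 5
36 → 2, 19, 14, 17, 27, 28, 3 → 7
2 → none → 0
19 → 14, 17, 3 → 3
44 → 14, 17, 27, 28, 3 → 5
14 → 3 → 1
17 → 3 → 1
27 → 3 → 1
28 → 3 → 1
3 → none → 0
Sum: 3 + 2 + 5 + 7 + 0 + 3 + 5 + 1 + 1 + 1 + 1 + 0 = 29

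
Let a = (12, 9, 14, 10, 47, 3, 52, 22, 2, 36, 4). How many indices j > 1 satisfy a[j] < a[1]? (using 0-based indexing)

The element at index 1 is 9.
Elements after it: 14, 10, 47, 3, 52, 22, 2, 36, 4
Those smaller than 9: 3, 2, 4

3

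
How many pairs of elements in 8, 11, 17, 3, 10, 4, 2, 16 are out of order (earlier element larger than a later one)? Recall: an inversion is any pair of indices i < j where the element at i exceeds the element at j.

Element-by-element contributions:
8: 3
11: 4
17: 5
3: 1
10: 2
4: 1
2: 0
16: 0
Sum: 3 + 4 + 5 + 1 + 2 + 1 + 0 + 0 = 16

There are 16 inversions.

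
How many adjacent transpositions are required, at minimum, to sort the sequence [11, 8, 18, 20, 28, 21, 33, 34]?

Each adjacent swap fixes exactly one inversion, so the minimum swap count equals the number of inversions.
Count inversions — for each element, later elements that are smaller:
11: 8 → 1
8: none → 0
18: none → 0
20: none → 0
28: 21 → 1
21: none → 0
33: none → 0
34: none → 0
Total inversions: 1 + 0 + 0 + 0 + 1 + 0 + 0 + 0 = 2

Adjacent swaps: 2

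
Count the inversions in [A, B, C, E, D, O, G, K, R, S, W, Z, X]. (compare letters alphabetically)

Sweep left to right; for each value list the smaller values that follow it:
A → none → 0
B → none → 0
C → none → 0
E → D → 1
D → none → 0
O → G, K → 2
G → none → 0
K → none → 0
R → none → 0
S → none → 0
W → none → 0
Z → X → 1
X → none → 0
Sum: 0 + 0 + 0 + 1 + 0 + 2 + 0 + 0 + 0 + 0 + 0 + 1 + 0 = 4

4 inversions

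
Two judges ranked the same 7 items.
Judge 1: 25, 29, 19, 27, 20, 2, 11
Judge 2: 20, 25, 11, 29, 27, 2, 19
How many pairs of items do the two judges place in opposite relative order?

10

Assign each item its position (1..7) in the first ordering, then rewrite the second ordering as that position sequence:
positions: 25→1, 29→2, 19→3, 27→4, 20→5, 2→6, 11→7
second ordering as positions: [5, 1, 7, 2, 4, 6, 3]
Discordant pairs = inversions in this position sequence.
5: 1, 2, 4, 3 → 4
1: 0
7: 2, 4, 6, 3 → 4
2: 0
4: 3 → 1
6: 3 → 1
3: 0
Total: 4 + 0 + 4 + 0 + 1 + 1 + 0 = 10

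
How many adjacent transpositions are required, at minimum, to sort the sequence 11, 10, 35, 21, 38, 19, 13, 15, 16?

There are 17 adjacent swaps.

Each adjacent swap fixes exactly one inversion, so the minimum swap count equals the number of inversions.
Count inversions — for each element, later elements that are smaller:
11: 10 → 1
10: none → 0
35: 21, 19, 13, 15, 16 → 5
21: 19, 13, 15, 16 → 4
38: 19, 13, 15, 16 → 4
19: 13, 15, 16 → 3
13: none → 0
15: none → 0
16: none → 0
Total inversions: 1 + 0 + 5 + 4 + 4 + 3 + 0 + 0 + 0 = 17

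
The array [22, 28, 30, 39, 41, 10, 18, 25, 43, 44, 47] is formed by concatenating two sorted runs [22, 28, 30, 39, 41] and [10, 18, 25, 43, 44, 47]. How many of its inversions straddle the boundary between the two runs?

14 cross-inversions

Take each right-half value and tally the left-half values above it:
r = 10: 22, 28, 30, 39, 41 → 5
r = 18: 22, 28, 30, 39, 41 → 5
r = 25: 28, 30, 39, 41 → 4
r = 43: none → 0
r = 44: none → 0
r = 47: none → 0
Cross-inversions: 5 + 5 + 4 + 0 + 0 + 0 = 14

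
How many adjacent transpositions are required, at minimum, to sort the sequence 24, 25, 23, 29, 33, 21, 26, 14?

16 adjacent swaps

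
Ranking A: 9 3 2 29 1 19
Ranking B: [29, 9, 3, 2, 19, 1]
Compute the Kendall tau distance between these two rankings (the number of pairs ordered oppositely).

Assign each item its position (1..6) in the first ordering, then rewrite the second ordering as that position sequence:
positions: 9→1, 3→2, 2→3, 29→4, 1→5, 19→6
second ordering as positions: [4, 1, 2, 3, 6, 5]
Discordant pairs = inversions in this position sequence.
4: 1, 2, 3 → 3
1: 0
2: 0
3: 0
6: 5 → 1
5: 0
Total: 3 + 0 + 0 + 0 + 1 + 0 = 4

4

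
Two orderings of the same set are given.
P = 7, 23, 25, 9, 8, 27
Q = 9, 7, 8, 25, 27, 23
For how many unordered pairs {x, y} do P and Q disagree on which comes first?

Assign each item its position (1..6) in the first ordering, then rewrite the second ordering as that position sequence:
positions: 7→1, 23→2, 25→3, 9→4, 8→5, 27→6
second ordering as positions: [4, 1, 5, 3, 6, 2]
Discordant pairs = inversions in this position sequence.
4: 1, 3, 2 → 3
1: 0
5: 3, 2 → 2
3: 2 → 1
6: 2 → 1
2: 0
Total: 3 + 0 + 2 + 1 + 1 + 0 = 7

7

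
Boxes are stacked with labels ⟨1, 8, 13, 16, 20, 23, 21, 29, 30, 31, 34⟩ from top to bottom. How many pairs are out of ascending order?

1

Count, for each position, how many later elements it exceeds:
1: 0
8: 0
13: 0
16: 0
20: 0
23: 1
21: 0
29: 0
30: 0
31: 0
34: 0
Sum: 0 + 0 + 0 + 0 + 0 + 1 + 0 + 0 + 0 + 0 + 0 = 1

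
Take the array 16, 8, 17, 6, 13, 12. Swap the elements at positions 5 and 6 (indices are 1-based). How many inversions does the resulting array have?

8 inversions

Positions 5 and 6 hold 13 and 12; after swapping, the array is [16, 8, 17, 6, 12, 13].
Element-by-element contributions:
16 → 8, 6, 12, 13 → 4
8 → 6 → 1
17 → 6, 12, 13 → 3
6 → none → 0
12 → none → 0
13 → none → 0
Sum: 4 + 1 + 3 + 0 + 0 + 0 = 8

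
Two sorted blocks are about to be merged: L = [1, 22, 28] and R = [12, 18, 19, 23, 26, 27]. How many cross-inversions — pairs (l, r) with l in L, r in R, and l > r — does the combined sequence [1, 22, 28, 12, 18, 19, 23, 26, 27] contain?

9

For each element r of the right run, count left-run elements greater than r:
r = 12: 22, 28 → 2
r = 18: 22, 28 → 2
r = 19: 22, 28 → 2
r = 23: 28 → 1
r = 26: 28 → 1
r = 27: 28 → 1
Cross-inversions: 2 + 2 + 2 + 1 + 1 + 1 = 9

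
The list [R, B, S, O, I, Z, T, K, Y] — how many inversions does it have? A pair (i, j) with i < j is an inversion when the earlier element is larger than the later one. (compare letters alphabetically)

For each element, count later entries that are smaller:
R: 4
B: 0
S: 3
O: 2
I: 0
Z: 3
T: 1
K: 0
Y: 0
Sum: 4 + 0 + 3 + 2 + 0 + 3 + 1 + 0 + 0 = 13

13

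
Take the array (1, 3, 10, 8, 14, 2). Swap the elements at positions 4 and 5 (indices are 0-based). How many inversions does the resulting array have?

4 inversions

Positions 4 and 5 hold 14 and 2; after swapping, the array is [1, 3, 10, 8, 2, 14].
Sweep left to right; for each value list the smaller values that follow it:
1 → none → 0
3 → 2 → 1
10 → 8, 2 → 2
8 → 2 → 1
2 → none → 0
14 → none → 0
Sum: 0 + 1 + 2 + 1 + 0 + 0 = 4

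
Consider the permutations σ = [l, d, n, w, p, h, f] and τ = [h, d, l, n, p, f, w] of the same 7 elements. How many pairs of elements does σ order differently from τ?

Assign each item its position (1..7) in the first ordering, then rewrite the second ordering as that position sequence:
positions: l→1, d→2, n→3, w→4, p→5, h→6, f→7
second ordering as positions: [6, 2, 1, 3, 5, 7, 4]
Discordant pairs = inversions in this position sequence.
6: 2, 1, 3, 5, 4 → 5
2: 1 → 1
1: 0
3: 0
5: 4 → 1
7: 4 → 1
4: 0
Total: 5 + 1 + 0 + 0 + 1 + 1 + 0 = 8

There are 8 discordant pairs.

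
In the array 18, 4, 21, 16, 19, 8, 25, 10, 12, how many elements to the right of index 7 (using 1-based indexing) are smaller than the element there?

2 such elements

The element at index 7 is 25.
Elements after it: 10, 12
Those smaller than 25: 10, 12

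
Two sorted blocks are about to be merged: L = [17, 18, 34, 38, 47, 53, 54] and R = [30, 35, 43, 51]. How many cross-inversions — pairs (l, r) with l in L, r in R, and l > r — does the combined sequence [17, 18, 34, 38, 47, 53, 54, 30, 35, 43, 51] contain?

There are 14 split inversions.

Take each right-half value and tally the left-half values above it:
r = 30: 34, 38, 47, 53, 54 → 5
r = 35: 38, 47, 53, 54 → 4
r = 43: 47, 53, 54 → 3
r = 51: 53, 54 → 2
Cross-inversions: 5 + 4 + 3 + 2 = 14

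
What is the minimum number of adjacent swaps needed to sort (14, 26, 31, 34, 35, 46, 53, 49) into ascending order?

Adjacent swaps: 1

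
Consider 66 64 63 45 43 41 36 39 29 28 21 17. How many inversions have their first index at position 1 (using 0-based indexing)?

10 such elements

The element at index 1 is 64.
Elements after it: 63, 45, 43, 41, 36, 39, 29, 28, 21, 17
Those smaller than 64: 63, 45, 43, 41, 36, 39, 29, 28, 21, 17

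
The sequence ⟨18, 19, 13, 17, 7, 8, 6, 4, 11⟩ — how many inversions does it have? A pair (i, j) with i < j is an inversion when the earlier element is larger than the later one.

Count, for each position, how many later elements it exceeds:
18: 7
19: 7
13: 5
17: 5
7: 2
8: 2
6: 1
4: 0
11: 0
Sum: 7 + 7 + 5 + 5 + 2 + 2 + 1 + 0 + 0 = 29

29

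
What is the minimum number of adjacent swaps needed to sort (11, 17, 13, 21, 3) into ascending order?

The minimum number of adjacent swaps to sort an array equals its inversion count, since every such swap removes exactly one inversion.
Count inversions — for each element, later elements that are smaller:
11: 3 → 1
17: 13, 3 → 2
13: 3 → 1
21: 3 → 1
3: none → 0
Total inversions: 1 + 2 + 1 + 1 + 0 = 5

5 swaps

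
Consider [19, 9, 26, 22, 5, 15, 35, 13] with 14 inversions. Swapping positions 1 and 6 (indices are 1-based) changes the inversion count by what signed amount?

-1

Positions 1 and 6 hold 19 and 15; after swapping, the array is [15, 9, 26, 22, 5, 19, 35, 13].
Sweep left to right; for each value list the smaller values that follow it:
15: 3
9: 1
26: 4
22: 3
5: 0
19: 1
35: 1
13: 0
Sum: 3 + 1 + 4 + 3 + 0 + 1 + 1 + 0 = 13
Change: 13 − 14 = -1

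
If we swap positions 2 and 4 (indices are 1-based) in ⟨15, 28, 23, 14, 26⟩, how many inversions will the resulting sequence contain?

Positions 2 and 4 hold 28 and 14; after swapping, the array is [15, 14, 23, 28, 26].
For each element, count later entries that are smaller:
15: 1
14: 0
23: 0
28: 1
26: 0
Sum: 1 + 0 + 0 + 1 + 0 = 2

2 inversions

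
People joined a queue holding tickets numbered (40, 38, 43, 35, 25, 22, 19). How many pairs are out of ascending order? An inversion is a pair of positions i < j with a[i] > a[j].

19 out-of-order pairs

Element-by-element contributions:
40: 5
38: 4
43: 4
35: 3
25: 2
22: 1
19: 0
Sum: 5 + 4 + 4 + 3 + 2 + 1 + 0 = 19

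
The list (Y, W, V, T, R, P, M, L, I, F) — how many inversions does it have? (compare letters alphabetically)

Element-by-element contributions:
Y → W, V, T, R, P, M, L, I, F → 9
W → V, T, R, P, M, L, I, F → 8
V → T, R, P, M, L, I, F → 7
T → R, P, M, L, I, F → 6
R → P, M, L, I, F → 5
P → M, L, I, F → 4
M → L, I, F → 3
L → I, F → 2
I → F → 1
F → none → 0
Sum: 9 + 8 + 7 + 6 + 5 + 4 + 3 + 2 + 1 + 0 = 45

45 inversions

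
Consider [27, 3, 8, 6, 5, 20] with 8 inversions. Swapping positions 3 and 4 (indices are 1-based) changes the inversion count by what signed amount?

-1

Positions 3 and 4 hold 8 and 6; after swapping, the array is [27, 3, 6, 8, 5, 20].
Element-by-element contributions:
27 → 3, 6, 8, 5, 20 → 5
3 → none → 0
6 → 5 → 1
8 → 5 → 1
5 → none → 0
20 → none → 0
Sum: 5 + 0 + 1 + 1 + 0 + 0 = 7
Change: 7 − 8 = -1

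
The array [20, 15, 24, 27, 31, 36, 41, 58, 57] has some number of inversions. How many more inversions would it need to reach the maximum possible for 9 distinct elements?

34 inversions short

Maximum inversions for 9 distinct elements is C(9, 2) = 9·8/2 = 36.
Current inversions — for each element, count later smaller elements:
20: 1
15: 0
24: 0
27: 0
31: 0
36: 0
41: 0
58: 1
57: 0
Current total: 1 + 0 + 0 + 0 + 0 + 0 + 0 + 1 + 0 = 2
Shortfall: 36 − 2 = 34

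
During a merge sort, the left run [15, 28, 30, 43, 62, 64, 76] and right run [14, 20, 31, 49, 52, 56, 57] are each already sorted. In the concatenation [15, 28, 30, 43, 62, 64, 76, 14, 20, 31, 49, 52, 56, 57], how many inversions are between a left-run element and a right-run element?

Cross-inversions: 29

For each element r of the right run, count left-run elements greater than r:
r = 14: 15, 28, 30, 43, 62, 64, 76 → 7
r = 20: 28, 30, 43, 62, 64, 76 → 6
r = 31: 43, 62, 64, 76 → 4
r = 49: 62, 64, 76 → 3
r = 52: 62, 64, 76 → 3
r = 56: 62, 64, 76 → 3
r = 57: 62, 64, 76 → 3
Cross-inversions: 7 + 6 + 4 + 3 + 3 + 3 + 3 = 29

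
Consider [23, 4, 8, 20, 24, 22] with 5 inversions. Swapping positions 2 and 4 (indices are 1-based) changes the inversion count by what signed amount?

+3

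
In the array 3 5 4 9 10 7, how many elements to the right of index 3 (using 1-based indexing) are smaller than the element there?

0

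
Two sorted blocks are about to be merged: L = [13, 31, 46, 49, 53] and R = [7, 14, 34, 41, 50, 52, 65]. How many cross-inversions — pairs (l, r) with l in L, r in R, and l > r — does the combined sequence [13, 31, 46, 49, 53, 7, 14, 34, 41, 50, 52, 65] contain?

For each element r of the right run, count left-run elements greater than r:
r = 7: 13, 31, 46, 49, 53 → 5
r = 14: 31, 46, 49, 53 → 4
r = 34: 46, 49, 53 → 3
r = 41: 46, 49, 53 → 3
r = 50: 53 → 1
r = 52: 53 → 1
r = 65: none → 0
Cross-inversions: 5 + 4 + 3 + 3 + 1 + 1 + 0 = 17

There are 17 cross-inversions.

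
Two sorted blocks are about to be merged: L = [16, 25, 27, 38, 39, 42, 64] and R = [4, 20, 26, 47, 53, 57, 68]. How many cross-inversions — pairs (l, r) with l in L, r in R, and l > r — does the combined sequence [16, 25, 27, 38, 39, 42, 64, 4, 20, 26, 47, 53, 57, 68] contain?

21

Count, for every r in R, how many entries of L exceed r:
r = 4: 16, 25, 27, 38, 39, 42, 64 → 7
r = 20: 25, 27, 38, 39, 42, 64 → 6
r = 26: 27, 38, 39, 42, 64 → 5
r = 47: 64 → 1
r = 53: 64 → 1
r = 57: 64 → 1
r = 68: none → 0
Cross-inversions: 7 + 6 + 5 + 1 + 1 + 1 + 0 = 21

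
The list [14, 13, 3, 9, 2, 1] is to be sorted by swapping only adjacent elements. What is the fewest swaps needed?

There are 14 swaps.

Minimum adjacent swaps = number of inversions (each swap of adjacent out-of-order elements removes one inversion and no swap can remove more).
Count inversions — for each element, later elements that are smaller:
14: 13, 3, 9, 2, 1 → 5
13: 3, 9, 2, 1 → 4
3: 2, 1 → 2
9: 2, 1 → 2
2: 1 → 1
1: none → 0
Total inversions: 5 + 4 + 2 + 2 + 1 + 0 = 14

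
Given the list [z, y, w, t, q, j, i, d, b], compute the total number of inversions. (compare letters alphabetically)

There are 36 out-of-order pairs.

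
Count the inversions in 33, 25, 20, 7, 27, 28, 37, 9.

14 inversions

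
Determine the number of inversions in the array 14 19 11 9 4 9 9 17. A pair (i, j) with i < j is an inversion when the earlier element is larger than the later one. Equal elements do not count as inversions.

Sweep left to right; for each value list the smaller values that follow it:
14 → 11, 9, 4, 9, 9 → 5
19 → 11, 9, 4, 9, 9, 17 → 6
11 → 9, 4, 9, 9 → 4
9 → 4 → 1
4 → none → 0
9 → none → 0
9 → none → 0
17 → none → 0
Sum: 5 + 6 + 4 + 1 + 0 + 0 + 0 + 0 = 16

There are 16 inversions.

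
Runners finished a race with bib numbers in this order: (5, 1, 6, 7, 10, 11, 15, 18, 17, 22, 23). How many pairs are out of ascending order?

Inversions: 2

Element-by-element contributions:
5: 1
1: 0
6: 0
7: 0
10: 0
11: 0
15: 0
18: 1
17: 0
22: 0
23: 0
Sum: 1 + 0 + 0 + 0 + 0 + 0 + 0 + 1 + 0 + 0 + 0 = 2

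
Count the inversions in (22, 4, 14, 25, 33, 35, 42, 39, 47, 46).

For each element, count later entries that are smaller:
22: 2
4: 0
14: 0
25: 0
33: 0
35: 0
42: 1
39: 0
47: 1
46: 0
Sum: 2 + 0 + 0 + 0 + 0 + 0 + 1 + 0 + 1 + 0 = 4

4 inversions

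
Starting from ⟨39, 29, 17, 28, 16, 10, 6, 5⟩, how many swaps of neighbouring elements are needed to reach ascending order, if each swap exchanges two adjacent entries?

27 adjacent swaps

The minimum number of adjacent swaps to sort an array equals its inversion count, since every such swap removes exactly one inversion.
Count inversions — for each element, later elements that are smaller:
39: 29, 17, 28, 16, 10, 6, 5 → 7
29: 17, 28, 16, 10, 6, 5 → 6
17: 16, 10, 6, 5 → 4
28: 16, 10, 6, 5 → 4
16: 10, 6, 5 → 3
10: 6, 5 → 2
6: 5 → 1
5: none → 0
Total inversions: 7 + 6 + 4 + 4 + 3 + 2 + 1 + 0 = 27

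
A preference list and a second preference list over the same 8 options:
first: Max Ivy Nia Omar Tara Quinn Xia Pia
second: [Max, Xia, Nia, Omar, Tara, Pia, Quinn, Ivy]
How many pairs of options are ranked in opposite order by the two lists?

Assign each item its position (1..8) in the first ordering, then rewrite the second ordering as that position sequence:
positions: Max→1, Ivy→2, Nia→3, Omar→4, Tara→5, Quinn→6, Xia→7, Pia→8
second ordering as positions: [1, 7, 3, 4, 5, 8, 6, 2]
Discordant pairs = inversions in this position sequence.
1: 0
7: 3, 4, 5, 6, 2 → 5
3: 2 → 1
4: 2 → 1
5: 2 → 1
8: 6, 2 → 2
6: 2 → 1
2: 0
Total: 0 + 5 + 1 + 1 + 1 + 2 + 1 + 0 = 11

Pairs: 11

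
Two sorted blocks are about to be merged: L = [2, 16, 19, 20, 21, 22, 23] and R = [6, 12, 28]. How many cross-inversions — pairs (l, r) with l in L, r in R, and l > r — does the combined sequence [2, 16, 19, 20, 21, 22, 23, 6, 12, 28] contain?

Count, for every r in R, how many entries of L exceed r:
r = 6: 16, 19, 20, 21, 22, 23 → 6
r = 12: 16, 19, 20, 21, 22, 23 → 6
r = 28: none → 0
Cross-inversions: 6 + 6 + 0 = 12

12 cross-inversions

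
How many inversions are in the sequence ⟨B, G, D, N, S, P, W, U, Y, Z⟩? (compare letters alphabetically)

Sweep left to right; for each value list the smaller values that follow it:
B: 0
G: 1
D: 0
N: 0
S: 1
P: 0
W: 1
U: 0
Y: 0
Z: 0
Sum: 0 + 1 + 0 + 0 + 1 + 0 + 1 + 0 + 0 + 0 = 3

3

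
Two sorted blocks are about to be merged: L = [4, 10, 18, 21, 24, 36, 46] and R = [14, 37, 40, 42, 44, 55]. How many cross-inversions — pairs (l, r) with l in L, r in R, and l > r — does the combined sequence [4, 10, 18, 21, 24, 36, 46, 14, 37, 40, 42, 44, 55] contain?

9 cross-inversions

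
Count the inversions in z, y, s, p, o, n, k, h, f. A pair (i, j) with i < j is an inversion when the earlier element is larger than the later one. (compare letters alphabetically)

36

Sweep left to right; for each value list the smaller values that follow it:
z → y, s, p, o, n, k, h, f → 8
y → s, p, o, n, k, h, f → 7
s → p, o, n, k, h, f → 6
p → o, n, k, h, f → 5
o → n, k, h, f → 4
n → k, h, f → 3
k → h, f → 2
h → f → 1
f → none → 0
Sum: 8 + 7 + 6 + 5 + 4 + 3 + 2 + 1 + 0 = 36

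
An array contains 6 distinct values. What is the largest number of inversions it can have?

There are 15 inversions.

A reversed (strictly descending) arrangement makes every pair an inversion, giving C(6, 2) inversions.
C(6, 2) = 6·5/2 = 15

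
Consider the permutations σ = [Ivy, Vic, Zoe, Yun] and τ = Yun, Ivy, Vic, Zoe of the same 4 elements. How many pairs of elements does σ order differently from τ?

Discordant pairs: 3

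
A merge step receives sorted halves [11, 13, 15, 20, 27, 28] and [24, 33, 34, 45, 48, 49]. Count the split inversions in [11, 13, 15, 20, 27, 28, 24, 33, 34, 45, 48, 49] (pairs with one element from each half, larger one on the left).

2

For each element r of the right run, count left-run elements greater than r:
r = 24: 27, 28 → 2
r = 33: none → 0
r = 34: none → 0
r = 45: none → 0
r = 48: none → 0
r = 49: none → 0
Cross-inversions: 2 + 0 + 0 + 0 + 0 + 0 = 2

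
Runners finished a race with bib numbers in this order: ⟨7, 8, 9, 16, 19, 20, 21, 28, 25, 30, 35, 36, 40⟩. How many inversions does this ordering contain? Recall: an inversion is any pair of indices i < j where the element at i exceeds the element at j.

Inversions: 1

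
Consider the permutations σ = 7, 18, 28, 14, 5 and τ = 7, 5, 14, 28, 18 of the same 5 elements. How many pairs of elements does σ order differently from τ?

There are 6 discordant pairs.

Assign each item its position (1..5) in the first ordering, then rewrite the second ordering as that position sequence:
positions: 7→1, 18→2, 28→3, 14→4, 5→5
second ordering as positions: [1, 5, 4, 3, 2]
Discordant pairs = inversions in this position sequence.
1: 0
5: 4, 3, 2 → 3
4: 3, 2 → 2
3: 2 → 1
2: 0
Total: 0 + 3 + 2 + 1 + 0 = 6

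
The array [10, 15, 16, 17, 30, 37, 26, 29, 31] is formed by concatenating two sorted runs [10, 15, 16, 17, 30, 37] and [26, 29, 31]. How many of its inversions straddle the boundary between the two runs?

For each element r of the right run, count left-run elements greater than r:
r = 26: 30, 37 → 2
r = 29: 30, 37 → 2
r = 31: 37 → 1
Cross-inversions: 2 + 2 + 1 = 5

5 split inversions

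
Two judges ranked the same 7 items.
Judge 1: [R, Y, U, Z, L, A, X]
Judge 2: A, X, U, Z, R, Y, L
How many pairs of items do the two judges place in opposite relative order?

Assign each item its position (1..7) in the first ordering, then rewrite the second ordering as that position sequence:
positions: R→1, Y→2, U→3, Z→4, L→5, A→6, X→7
second ordering as positions: [6, 7, 3, 4, 1, 2, 5]
Discordant pairs = inversions in this position sequence.
6: 3, 4, 1, 2, 5 → 5
7: 3, 4, 1, 2, 5 → 5
3: 1, 2 → 2
4: 1, 2 → 2
1: 0
2: 0
5: 0
Total: 5 + 5 + 2 + 2 + 0 + 0 + 0 = 14

14 discordant pairs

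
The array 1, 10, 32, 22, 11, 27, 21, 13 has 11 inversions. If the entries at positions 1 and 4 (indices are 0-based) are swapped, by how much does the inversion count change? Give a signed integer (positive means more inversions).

Positions 1 and 4 hold 10 and 11; after swapping, the array is [1, 11, 32, 22, 10, 27, 21, 13].
For each element, count later entries that are smaller:
1 → none → 0
11 → 10 → 1
32 → 22, 10, 27, 21, 13 → 5
22 → 10, 21, 13 → 3
10 → none → 0
27 → 21, 13 → 2
21 → 13 → 1
13 → none → 0
Sum: 0 + 1 + 5 + 3 + 0 + 2 + 1 + 0 = 12
Change: 12 − 11 = +1

+1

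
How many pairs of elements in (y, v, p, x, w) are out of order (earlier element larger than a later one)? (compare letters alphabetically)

6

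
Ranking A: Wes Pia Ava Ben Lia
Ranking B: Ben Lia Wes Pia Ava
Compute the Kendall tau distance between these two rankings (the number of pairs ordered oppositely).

6 discordant pairs

Assign each item its position (1..5) in the first ordering, then rewrite the second ordering as that position sequence:
positions: Wes→1, Pia→2, Ava→3, Ben→4, Lia→5
second ordering as positions: [4, 5, 1, 2, 3]
Discordant pairs = inversions in this position sequence.
4: 1, 2, 3 → 3
5: 1, 2, 3 → 3
1: 0
2: 0
3: 0
Total: 3 + 3 + 0 + 0 + 0 = 6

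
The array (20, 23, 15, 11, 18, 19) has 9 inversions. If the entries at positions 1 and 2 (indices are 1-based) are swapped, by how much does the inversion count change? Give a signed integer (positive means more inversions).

Positions 1 and 2 hold 20 and 23; after swapping, the array is [23, 20, 15, 11, 18, 19].
For each element, count later entries that are smaller:
23 → 20, 15, 11, 18, 19 → 5
20 → 15, 11, 18, 19 → 4
15 → 11 → 1
11 → none → 0
18 → none → 0
19 → none → 0
Sum: 5 + 4 + 1 + 0 + 0 + 0 = 10
Change: 10 − 9 = +1

+1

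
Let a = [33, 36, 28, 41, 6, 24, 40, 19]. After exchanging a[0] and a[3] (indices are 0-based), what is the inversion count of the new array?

Positions 0 and 3 hold 33 and 41; after swapping, the array is [41, 36, 28, 33, 6, 24, 40, 19].
Sweep left to right; for each value list the smaller values that follow it:
41 → 36, 28, 33, 6, 24, 40, 19 → 7
36 → 28, 33, 6, 24, 19 → 5
28 → 6, 24, 19 → 3
33 → 6, 24, 19 → 3
6 → none → 0
24 → 19 → 1
40 → 19 → 1
19 → none → 0
Sum: 7 + 5 + 3 + 3 + 0 + 1 + 1 + 0 = 20

There are 20 inversions.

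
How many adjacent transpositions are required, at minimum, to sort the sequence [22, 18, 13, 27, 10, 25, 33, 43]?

8

The minimum number of adjacent swaps to sort an array equals its inversion count, since every such swap removes exactly one inversion.
Count inversions — for each element, later elements that are smaller:
22: 18, 13, 10 → 3
18: 13, 10 → 2
13: 10 → 1
27: 10, 25 → 2
10: none → 0
25: none → 0
33: none → 0
43: none → 0
Total inversions: 3 + 2 + 1 + 2 + 0 + 0 + 0 + 0 = 8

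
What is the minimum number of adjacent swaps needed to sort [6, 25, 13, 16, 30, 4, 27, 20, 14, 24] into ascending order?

19 adjacent swaps

Each adjacent swap fixes exactly one inversion, so the minimum swap count equals the number of inversions.
Count inversions — for each element, later elements that are smaller:
6: 4 → 1
25: 13, 16, 4, 20, 14, 24 → 6
13: 4 → 1
16: 4, 14 → 2
30: 4, 27, 20, 14, 24 → 5
4: none → 0
27: 20, 14, 24 → 3
20: 14 → 1
14: none → 0
24: none → 0
Total inversions: 1 + 6 + 1 + 2 + 5 + 0 + 3 + 1 + 0 + 0 = 19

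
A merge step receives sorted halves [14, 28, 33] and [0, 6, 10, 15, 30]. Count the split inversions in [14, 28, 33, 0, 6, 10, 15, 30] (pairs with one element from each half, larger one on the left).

Count, for every r in R, how many entries of L exceed r:
r = 0: 14, 28, 33 → 3
r = 6: 14, 28, 33 → 3
r = 10: 14, 28, 33 → 3
r = 15: 28, 33 → 2
r = 30: 33 → 1
Cross-inversions: 3 + 3 + 3 + 2 + 1 = 12

Split inversions: 12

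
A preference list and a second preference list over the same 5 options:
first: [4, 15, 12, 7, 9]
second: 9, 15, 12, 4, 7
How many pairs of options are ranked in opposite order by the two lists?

6 pairs

Assign each item its position (1..5) in the first ordering, then rewrite the second ordering as that position sequence:
positions: 4→1, 15→2, 12→3, 7→4, 9→5
second ordering as positions: [5, 2, 3, 1, 4]
Discordant pairs = inversions in this position sequence.
5: 2, 3, 1, 4 → 4
2: 1 → 1
3: 1 → 1
1: 0
4: 0
Total: 4 + 1 + 1 + 0 + 0 = 6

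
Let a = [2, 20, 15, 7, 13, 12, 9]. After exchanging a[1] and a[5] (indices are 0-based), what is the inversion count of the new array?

7

Positions 1 and 5 hold 20 and 12; after swapping, the array is [2, 12, 15, 7, 13, 20, 9].
Element-by-element contributions:
2 → none → 0
12 → 7, 9 → 2
15 → 7, 13, 9 → 3
7 → none → 0
13 → 9 → 1
20 → 9 → 1
9 → none → 0
Sum: 0 + 2 + 3 + 0 + 1 + 1 + 0 = 7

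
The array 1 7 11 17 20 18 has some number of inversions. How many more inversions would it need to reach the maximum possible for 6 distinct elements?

14

Maximum inversions for 6 distinct elements is C(6, 2) = 6·5/2 = 15.
Current inversions — for each element, count later smaller elements:
1: 0
7: 0
11: 0
17: 0
20: 1
18: 0
Current total: 0 + 0 + 0 + 0 + 1 + 0 = 1
Shortfall: 15 − 1 = 14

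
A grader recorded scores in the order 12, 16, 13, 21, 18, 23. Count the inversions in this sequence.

2

Count, for each position, how many later elements it exceeds:
12 → none → 0
16 → 13 → 1
13 → none → 0
21 → 18 → 1
18 → none → 0
23 → none → 0
Sum: 0 + 1 + 0 + 1 + 0 + 0 = 2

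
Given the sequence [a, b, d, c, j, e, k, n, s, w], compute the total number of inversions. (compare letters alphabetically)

Inversions: 2

Sweep left to right; for each value list the smaller values that follow it:
a: 0
b: 0
d: 1
c: 0
j: 1
e: 0
k: 0
n: 0
s: 0
w: 0
Sum: 0 + 0 + 1 + 0 + 1 + 0 + 0 + 0 + 0 + 0 = 2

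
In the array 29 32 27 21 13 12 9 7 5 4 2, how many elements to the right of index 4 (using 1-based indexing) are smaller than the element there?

7 such elements

The element at index 4 is 21.
Elements after it: 13, 12, 9, 7, 5, 4, 2
Those smaller than 21: 13, 12, 9, 7, 5, 4, 2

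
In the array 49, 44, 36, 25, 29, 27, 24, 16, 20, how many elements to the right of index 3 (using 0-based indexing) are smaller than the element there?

3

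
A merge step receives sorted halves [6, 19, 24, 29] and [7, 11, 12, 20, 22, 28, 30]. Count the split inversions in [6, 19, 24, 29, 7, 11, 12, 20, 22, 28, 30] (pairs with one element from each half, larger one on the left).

14 split inversions

Count, for every r in R, how many entries of L exceed r:
r = 7: 19, 24, 29 → 3
r = 11: 19, 24, 29 → 3
r = 12: 19, 24, 29 → 3
r = 20: 24, 29 → 2
r = 22: 24, 29 → 2
r = 28: 29 → 1
r = 30: none → 0
Cross-inversions: 3 + 3 + 3 + 2 + 2 + 1 + 0 = 14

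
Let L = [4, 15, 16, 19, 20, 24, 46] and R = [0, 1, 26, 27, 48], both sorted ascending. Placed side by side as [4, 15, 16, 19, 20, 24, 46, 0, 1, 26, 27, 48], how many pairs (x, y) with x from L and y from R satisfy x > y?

16 cross-inversions

Count, for every r in R, how many entries of L exceed r:
r = 0: 4, 15, 16, 19, 20, 24, 46 → 7
r = 1: 4, 15, 16, 19, 20, 24, 46 → 7
r = 26: 46 → 1
r = 27: 46 → 1
r = 48: none → 0
Cross-inversions: 7 + 7 + 1 + 1 + 0 = 16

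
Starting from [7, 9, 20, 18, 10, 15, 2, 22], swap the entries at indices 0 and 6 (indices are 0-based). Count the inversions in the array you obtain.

Positions 0 and 6 hold 7 and 2; after swapping, the array is [2, 9, 20, 18, 10, 15, 7, 22].
Element-by-element contributions:
2 → none → 0
9 → 7 → 1
20 → 18, 10, 15, 7 → 4
18 → 10, 15, 7 → 3
10 → 7 → 1
15 → 7 → 1
7 → none → 0
22 → none → 0
Sum: 0 + 1 + 4 + 3 + 1 + 1 + 0 + 0 = 10

There are 10 inversions.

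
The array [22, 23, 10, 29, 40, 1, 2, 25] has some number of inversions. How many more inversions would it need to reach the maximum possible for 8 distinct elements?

Maximum inversions for 8 distinct elements is C(8, 2) = 8·7/2 = 28.
Current inversions — for each element, count later smaller elements:
22: 3
23: 3
10: 2
29: 3
40: 3
1: 0
2: 0
25: 0
Current total: 3 + 3 + 2 + 3 + 3 + 0 + 0 + 0 = 14
Shortfall: 28 − 14 = 14

14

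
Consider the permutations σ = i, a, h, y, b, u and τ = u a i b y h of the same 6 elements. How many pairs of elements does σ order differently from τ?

9 discordant pairs

Assign each item its position (1..6) in the first ordering, then rewrite the second ordering as that position sequence:
positions: i→1, a→2, h→3, y→4, b→5, u→6
second ordering as positions: [6, 2, 1, 5, 4, 3]
Discordant pairs = inversions in this position sequence.
6: 2, 1, 5, 4, 3 → 5
2: 1 → 1
1: 0
5: 4, 3 → 2
4: 3 → 1
3: 0
Total: 5 + 1 + 0 + 2 + 1 + 0 = 9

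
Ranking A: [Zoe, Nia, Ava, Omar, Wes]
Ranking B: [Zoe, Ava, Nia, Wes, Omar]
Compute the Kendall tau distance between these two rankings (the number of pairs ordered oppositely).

Assign each item its position (1..5) in the first ordering, then rewrite the second ordering as that position sequence:
positions: Zoe→1, Nia→2, Ava→3, Omar→4, Wes→5
second ordering as positions: [1, 3, 2, 5, 4]
Discordant pairs = inversions in this position sequence.
1: 0
3: 2 → 1
2: 0
5: 4 → 1
4: 0
Total: 0 + 1 + 0 + 1 + 0 = 2

2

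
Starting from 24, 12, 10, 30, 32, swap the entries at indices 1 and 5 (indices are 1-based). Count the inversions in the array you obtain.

6

Positions 1 and 5 hold 24 and 32; after swapping, the array is [32, 12, 10, 30, 24].
Count, for each position, how many later elements it exceeds:
32: 4
12: 1
10: 0
30: 1
24: 0
Sum: 4 + 1 + 0 + 1 + 0 = 6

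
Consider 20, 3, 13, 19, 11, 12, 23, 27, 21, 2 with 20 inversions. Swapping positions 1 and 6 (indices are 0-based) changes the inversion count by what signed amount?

+9

Positions 1 and 6 hold 3 and 23; after swapping, the array is [20, 23, 13, 19, 11, 12, 3, 27, 21, 2].
For each element, count later entries that are smaller:
20: 6
23: 7
13: 4
19: 4
11: 2
12: 2
3: 1
27: 2
21: 1
2: 0
Sum: 6 + 7 + 4 + 4 + 2 + 2 + 1 + 2 + 1 + 0 = 29
Change: 29 − 20 = +9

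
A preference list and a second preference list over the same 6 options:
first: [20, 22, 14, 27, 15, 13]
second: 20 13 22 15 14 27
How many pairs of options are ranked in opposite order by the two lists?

6 pairs

Assign each item its position (1..6) in the first ordering, then rewrite the second ordering as that position sequence:
positions: 20→1, 22→2, 14→3, 27→4, 15→5, 13→6
second ordering as positions: [1, 6, 2, 5, 3, 4]
Discordant pairs = inversions in this position sequence.
1: 0
6: 2, 5, 3, 4 → 4
2: 0
5: 3, 4 → 2
3: 0
4: 0
Total: 0 + 4 + 0 + 2 + 0 + 0 = 6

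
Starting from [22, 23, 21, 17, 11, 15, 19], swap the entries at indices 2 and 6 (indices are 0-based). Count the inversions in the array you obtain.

Positions 2 and 6 hold 21 and 19; after swapping, the array is [22, 23, 19, 17, 11, 15, 21].
Element-by-element contributions:
22 → 19, 17, 11, 15, 21 → 5
23 → 19, 17, 11, 15, 21 → 5
19 → 17, 11, 15 → 3
17 → 11, 15 → 2
11 → none → 0
15 → none → 0
21 → none → 0
Sum: 5 + 5 + 3 + 2 + 0 + 0 + 0 = 15

15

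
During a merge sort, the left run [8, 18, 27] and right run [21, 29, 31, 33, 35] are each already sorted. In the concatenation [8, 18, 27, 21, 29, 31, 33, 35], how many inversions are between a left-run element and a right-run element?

For each element r of the right run, count left-run elements greater than r:
r = 21: 27 → 1
r = 29: none → 0
r = 31: none → 0
r = 33: none → 0
r = 35: none → 0
Cross-inversions: 1 + 0 + 0 + 0 + 0 = 1

1 cross-inversion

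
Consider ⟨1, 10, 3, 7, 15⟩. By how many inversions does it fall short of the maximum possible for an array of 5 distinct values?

8

Maximum inversions for 5 distinct elements is C(5, 2) = 5·4/2 = 10.
Current inversions — for each element, count later smaller elements:
1: 0
10: 2
3: 0
7: 0
15: 0
Current total: 0 + 2 + 0 + 0 + 0 = 2
Shortfall: 10 − 2 = 8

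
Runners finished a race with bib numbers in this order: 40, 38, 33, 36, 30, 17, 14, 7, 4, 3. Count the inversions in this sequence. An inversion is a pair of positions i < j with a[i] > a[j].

44 inversions

Element-by-element contributions:
40 → 38, 33, 36, 30, 17, 14, 7, 4, 3 → 9
38 → 33, 36, 30, 17, 14, 7, 4, 3 → 8
33 → 30, 17, 14, 7, 4, 3 → 6
36 → 30, 17, 14, 7, 4, 3 → 6
30 → 17, 14, 7, 4, 3 → 5
17 → 14, 7, 4, 3 → 4
14 → 7, 4, 3 → 3
7 → 4, 3 → 2
4 → 3 → 1
3 → none → 0
Sum: 9 + 8 + 6 + 6 + 5 + 4 + 3 + 2 + 1 + 0 = 44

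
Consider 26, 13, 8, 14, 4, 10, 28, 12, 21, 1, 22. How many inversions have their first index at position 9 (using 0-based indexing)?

The element at index 9 is 1.
Elements after it: 22
None of them are smaller than 1.

0 such elements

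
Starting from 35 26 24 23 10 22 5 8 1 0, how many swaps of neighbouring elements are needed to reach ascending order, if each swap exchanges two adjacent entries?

43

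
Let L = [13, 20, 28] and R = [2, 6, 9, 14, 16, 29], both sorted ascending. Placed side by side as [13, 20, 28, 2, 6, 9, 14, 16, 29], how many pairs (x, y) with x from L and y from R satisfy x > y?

13 cross-inversions

Take each right-half value and tally the left-half values above it:
r = 2: 13, 20, 28 → 3
r = 6: 13, 20, 28 → 3
r = 9: 13, 20, 28 → 3
r = 14: 20, 28 → 2
r = 16: 20, 28 → 2
r = 29: none → 0
Cross-inversions: 3 + 3 + 3 + 2 + 2 + 0 = 13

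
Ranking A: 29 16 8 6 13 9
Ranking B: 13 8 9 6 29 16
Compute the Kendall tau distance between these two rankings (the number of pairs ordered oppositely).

11

Assign each item its position (1..6) in the first ordering, then rewrite the second ordering as that position sequence:
positions: 29→1, 16→2, 8→3, 6→4, 13→5, 9→6
second ordering as positions: [5, 3, 6, 4, 1, 2]
Discordant pairs = inversions in this position sequence.
5: 3, 4, 1, 2 → 4
3: 1, 2 → 2
6: 4, 1, 2 → 3
4: 1, 2 → 2
1: 0
2: 0
Total: 4 + 2 + 3 + 2 + 0 + 0 = 11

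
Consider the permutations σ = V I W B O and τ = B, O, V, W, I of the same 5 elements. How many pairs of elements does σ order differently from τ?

Assign each item its position (1..5) in the first ordering, then rewrite the second ordering as that position sequence:
positions: V→1, I→2, W→3, B→4, O→5
second ordering as positions: [4, 5, 1, 3, 2]
Discordant pairs = inversions in this position sequence.
4: 1, 3, 2 → 3
5: 1, 3, 2 → 3
1: 0
3: 2 → 1
2: 0
Total: 3 + 3 + 0 + 1 + 0 = 7

7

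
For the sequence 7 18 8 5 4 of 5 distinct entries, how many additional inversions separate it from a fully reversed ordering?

Maximum inversions for 5 distinct elements is C(5, 2) = 5·4/2 = 10.
Current inversions — for each element, count later smaller elements:
7: 2
18: 3
8: 2
5: 1
4: 0
Current total: 2 + 3 + 2 + 1 + 0 = 8
Shortfall: 10 − 8 = 2

2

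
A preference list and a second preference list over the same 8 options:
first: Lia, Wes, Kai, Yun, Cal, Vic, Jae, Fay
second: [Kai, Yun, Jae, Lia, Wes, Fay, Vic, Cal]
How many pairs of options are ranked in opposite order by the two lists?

Pairs: 11

Assign each item its position (1..8) in the first ordering, then rewrite the second ordering as that position sequence:
positions: Lia→1, Wes→2, Kai→3, Yun→4, Cal→5, Vic→6, Jae→7, Fay→8
second ordering as positions: [3, 4, 7, 1, 2, 8, 6, 5]
Discordant pairs = inversions in this position sequence.
3: 1, 2 → 2
4: 1, 2 → 2
7: 1, 2, 6, 5 → 4
1: 0
2: 0
8: 6, 5 → 2
6: 5 → 1
5: 0
Total: 2 + 2 + 4 + 0 + 0 + 2 + 1 + 0 = 11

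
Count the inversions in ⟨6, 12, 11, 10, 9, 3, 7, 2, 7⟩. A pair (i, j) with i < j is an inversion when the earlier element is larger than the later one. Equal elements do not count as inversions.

26

Count, for each position, how many later elements it exceeds:
6 → 3, 2 → 2
12 → 11, 10, 9, 3, 7, 2, 7 → 7
11 → 10, 9, 3, 7, 2, 7 → 6
10 → 9, 3, 7, 2, 7 → 5
9 → 3, 7, 2, 7 → 4
3 → 2 → 1
7 → 2 → 1
2 → none → 0
7 → none → 0
Sum: 2 + 7 + 6 + 5 + 4 + 1 + 1 + 0 + 0 = 26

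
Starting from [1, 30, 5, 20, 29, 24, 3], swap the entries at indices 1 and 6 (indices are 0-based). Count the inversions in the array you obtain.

1 inversion

Positions 1 and 6 hold 30 and 3; after swapping, the array is [1, 3, 5, 20, 29, 24, 30].
Count, for each position, how many later elements it exceeds:
1: 0
3: 0
5: 0
20: 0
29: 1
24: 0
30: 0
Sum: 0 + 0 + 0 + 0 + 1 + 0 + 0 = 1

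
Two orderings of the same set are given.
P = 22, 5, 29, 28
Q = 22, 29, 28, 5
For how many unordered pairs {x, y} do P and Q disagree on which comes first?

Assign each item its position (1..4) in the first ordering, then rewrite the second ordering as that position sequence:
positions: 22→1, 5→2, 29→3, 28→4
second ordering as positions: [1, 3, 4, 2]
Discordant pairs = inversions in this position sequence.
1: 0
3: 2 → 1
4: 2 → 1
2: 0
Total: 0 + 1 + 1 + 0 = 2

Disagreeing pairs: 2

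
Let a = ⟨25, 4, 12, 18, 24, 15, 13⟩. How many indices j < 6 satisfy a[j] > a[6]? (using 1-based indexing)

3

The element at index 6 is 15.
Elements before it: 25, 4, 12, 18, 24
Those larger than 15: 25, 18, 24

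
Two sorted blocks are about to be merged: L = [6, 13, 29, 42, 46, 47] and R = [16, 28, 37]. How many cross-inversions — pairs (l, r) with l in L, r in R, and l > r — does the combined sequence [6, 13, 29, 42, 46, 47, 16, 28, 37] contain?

Take each right-half value and tally the left-half values above it:
r = 16: 29, 42, 46, 47 → 4
r = 28: 29, 42, 46, 47 → 4
r = 37: 42, 46, 47 → 3
Cross-inversions: 4 + 4 + 3 = 11

11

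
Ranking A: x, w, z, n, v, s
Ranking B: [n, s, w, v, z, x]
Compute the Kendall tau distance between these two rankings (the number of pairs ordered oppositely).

11 discordant pairs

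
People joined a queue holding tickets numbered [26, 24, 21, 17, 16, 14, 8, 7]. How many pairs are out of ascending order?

28

Sweep left to right; for each value list the smaller values that follow it:
26 → 24, 21, 17, 16, 14, 8, 7 → 7
24 → 21, 17, 16, 14, 8, 7 → 6
21 → 17, 16, 14, 8, 7 → 5
17 → 16, 14, 8, 7 → 4
16 → 14, 8, 7 → 3
14 → 8, 7 → 2
8 → 7 → 1
7 → none → 0
Sum: 7 + 6 + 5 + 4 + 3 + 2 + 1 + 0 = 28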